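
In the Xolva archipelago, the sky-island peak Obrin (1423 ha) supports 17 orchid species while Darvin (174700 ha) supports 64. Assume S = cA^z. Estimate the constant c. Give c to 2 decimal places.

z = ln(S₂/S₁) / ln(A₂/A₁) = ln(64/17) / ln(174700/1423) = 1.3257 / 4.8103 = 0.2756
c = S₁ / A₁^z = 17 / 1423^0.2756 = 17 / 7.396 = 2.299

2.30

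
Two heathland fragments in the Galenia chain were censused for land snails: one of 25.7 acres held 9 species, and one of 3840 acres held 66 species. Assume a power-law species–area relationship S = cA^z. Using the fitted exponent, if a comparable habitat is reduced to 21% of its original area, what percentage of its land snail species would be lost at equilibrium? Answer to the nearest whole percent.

46%

z = ln(66/9) / ln(3840/25.7) = 1.9924 / 5.0067 = 0.3979
S_new/S_old = (A_new/A_old)^z = 0.21^0.3979 = exp(0.3979 × -1.5606) = 0.5374
Fraction lost = 1 − 0.5374 = 0.4626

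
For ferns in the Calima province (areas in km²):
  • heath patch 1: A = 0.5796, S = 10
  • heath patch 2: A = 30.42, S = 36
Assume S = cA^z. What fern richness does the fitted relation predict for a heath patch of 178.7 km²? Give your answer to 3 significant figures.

63.8

z = ln(36/10) / ln(30.42/0.5796) = 1.2809 / 3.9605 = 0.3234
c = 10 / 0.5796^0.3234 = 10 / 0.8383 = 11.93
S₃ = 11.93 × 178.7^0.3234 = 11.93 × 5.351 ≈ 63.83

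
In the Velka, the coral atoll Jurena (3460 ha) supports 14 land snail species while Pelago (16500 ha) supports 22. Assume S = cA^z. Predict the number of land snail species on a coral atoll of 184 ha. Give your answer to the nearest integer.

6

z = ln(22/14) / ln(16500/3460) = 0.4520 / 1.5621 = 0.2893
c = 14 / 3460^0.2893 = 14 / 10.57 = 1.325
S₃ = 1.325 × 184^0.2893 = 1.325 × 4.522 ≈ 5.99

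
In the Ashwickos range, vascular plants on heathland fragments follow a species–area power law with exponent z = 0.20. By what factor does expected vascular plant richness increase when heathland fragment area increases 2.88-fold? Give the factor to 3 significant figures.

1.24

S₂/S₁ = (A₂/A₁)^z = 2.88^0.2
ln(S₂/S₁) = 0.2 × ln 2.88 = 0.2 × 1.0578 = 0.2116
S₂/S₁ = e^0.2116 ≈ 1.236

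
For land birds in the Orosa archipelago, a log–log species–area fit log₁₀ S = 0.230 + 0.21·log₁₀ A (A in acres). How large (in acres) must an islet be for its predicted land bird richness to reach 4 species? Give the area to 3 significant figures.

59.1 acres

4 = 1.698 × A^0.21  ⇒  A^0.21 = 4/1.698 = 2.355
ln A = ln(2.355) / 0.21 = 0.8567 / 0.21 = 4.0795
A = e^4.0795 ≈ 59.12 acres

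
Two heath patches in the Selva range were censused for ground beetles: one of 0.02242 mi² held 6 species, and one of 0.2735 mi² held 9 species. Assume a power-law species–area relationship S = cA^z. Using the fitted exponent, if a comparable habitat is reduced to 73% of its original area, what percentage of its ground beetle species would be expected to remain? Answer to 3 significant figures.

95.0%

z = ln(9/6) / ln(0.2735/0.02242) = 0.4055 / 2.5013 = 0.1621
S_new/S_old = (A_new/A_old)^z = 0.73^0.1621 = exp(0.1621 × -0.3147) = 0.9503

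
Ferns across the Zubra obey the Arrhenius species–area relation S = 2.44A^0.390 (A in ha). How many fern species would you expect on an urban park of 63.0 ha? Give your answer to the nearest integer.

12 species

S = 2.44 × 63^0.39 = 2.44 × 5.032 ≈ 12.28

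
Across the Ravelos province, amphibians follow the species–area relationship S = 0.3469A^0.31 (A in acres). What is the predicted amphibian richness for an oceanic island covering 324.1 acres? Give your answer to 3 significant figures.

2.08

S = 0.3469 × 324.1^0.31
ln S = ln 0.3469 + 0.31 × ln 324.1 = -1.0587 + 0.31 × 5.7811 = 0.7334
S = e^0.7334 ≈ 2.082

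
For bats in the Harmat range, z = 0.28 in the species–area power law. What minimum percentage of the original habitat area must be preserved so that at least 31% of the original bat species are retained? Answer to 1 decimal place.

1.5%

Need (A_new/A_old)^0.28 = 0.31, so A_new/A_old = 0.31^(1/0.28) = 0.31^3.571
ln(A_new/A_old) = ln 0.31 / 0.28 = -1.1712 / 0.28 = -4.1828
A_new/A_old = e^-4.1828 ≈ 0.01526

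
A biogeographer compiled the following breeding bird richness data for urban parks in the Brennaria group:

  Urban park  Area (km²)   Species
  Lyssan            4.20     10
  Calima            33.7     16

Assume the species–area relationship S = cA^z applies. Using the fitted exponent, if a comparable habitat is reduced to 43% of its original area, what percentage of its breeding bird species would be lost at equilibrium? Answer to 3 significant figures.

z = ln(16/10) / ln(33.7/4.2) = 0.4700 / 2.0824 = 0.2257
S_new/S_old = (A_new/A_old)^z = 0.43^0.2257 = exp(0.2257 × -0.8440) = 0.8266
Fraction lost = 1 − 0.8266 = 0.1734

17.3%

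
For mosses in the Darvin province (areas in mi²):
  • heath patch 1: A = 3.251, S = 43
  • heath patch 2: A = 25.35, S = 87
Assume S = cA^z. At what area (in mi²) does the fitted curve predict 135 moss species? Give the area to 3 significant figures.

z = ln(87/43) / ln(25.35/3.251) = 0.7047 / 2.0538 = 0.3431
c = 43 / 3.251^0.3431 = 43 / 1.499 = 28.69
A = (135/28.69)^(1/0.3431) ⇒ ln A = ln(4.705)/0.3431 = 4.5133
A = e^4.5133 ≈ 91.22 mi²

91.2 mi²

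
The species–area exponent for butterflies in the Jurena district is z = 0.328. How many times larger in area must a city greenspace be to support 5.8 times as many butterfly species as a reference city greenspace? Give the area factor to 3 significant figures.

213

(A₂/A₁)^0.328 = 5.8, so A₂/A₁ = 5.8^(1/0.328) = 5.8^3.049
ln(A₂/A₁) = ln 5.8 / 0.328 = 1.7579 / 0.328 = 5.3593
A₂/A₁ = e^5.3593 ≈ 212.6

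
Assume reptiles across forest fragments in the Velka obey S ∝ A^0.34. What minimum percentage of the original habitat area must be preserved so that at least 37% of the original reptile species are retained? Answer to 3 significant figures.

5.37%

Need (A_new/A_old)^0.34 = 0.37, so A_new/A_old = 0.37^(1/0.34) = 0.37^2.941
ln(A_new/A_old) = ln 0.37 / 0.34 = -0.9943 / 0.34 = -2.9243
A_new/A_old = e^-2.9243 ≈ 0.0537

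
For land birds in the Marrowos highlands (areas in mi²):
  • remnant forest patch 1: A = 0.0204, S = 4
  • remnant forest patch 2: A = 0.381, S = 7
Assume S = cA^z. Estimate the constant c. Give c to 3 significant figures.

8.42

z = ln(S₂/S₁) / ln(A₂/A₁) = ln(7/4) / ln(0.381/0.0204) = 0.5596 / 2.9273 = 0.1912
c = S₁ / A₁^z = 4 / 0.0204^0.1912 = 4 / 0.4752 = 8.418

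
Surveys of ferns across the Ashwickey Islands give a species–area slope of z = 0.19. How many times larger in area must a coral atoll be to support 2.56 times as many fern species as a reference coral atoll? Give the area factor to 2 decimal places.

(A₂/A₁)^0.19 = 2.56, so A₂/A₁ = 2.56^(1/0.19) = 2.56^5.263
ln(A₂/A₁) = ln 2.56 / 0.19 = 0.9400 / 0.19 = 4.9474
A₂/A₁ = e^4.9474 ≈ 140.8

140.81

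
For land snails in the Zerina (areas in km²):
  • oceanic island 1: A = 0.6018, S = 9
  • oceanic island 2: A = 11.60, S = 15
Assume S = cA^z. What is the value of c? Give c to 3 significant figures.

z = ln(S₂/S₁) / ln(A₂/A₁) = ln(15/9) / ln(11.6/0.6018) = 0.5108 / 2.9588 = 0.1726
c = S₁ / A₁^z = 9 / 0.6018^0.1726 = 9 / 0.9161 = 9.825

9.82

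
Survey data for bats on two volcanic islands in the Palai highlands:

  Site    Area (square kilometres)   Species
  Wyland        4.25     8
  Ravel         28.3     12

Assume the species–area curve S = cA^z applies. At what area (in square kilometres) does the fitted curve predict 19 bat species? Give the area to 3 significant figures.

z = ln(12/8) / ln(28.3/4.25) = 0.4055 / 1.8959 = 0.2139
c = 8 / 4.25^0.2139 = 8 / 1.363 = 5.871
A = (19/5.871)^(1/0.2139) ⇒ ln A = ln(3.236)/0.2139 = 5.4916
A = e^5.4916 ≈ 242.7 square kilometres

243 square kilometres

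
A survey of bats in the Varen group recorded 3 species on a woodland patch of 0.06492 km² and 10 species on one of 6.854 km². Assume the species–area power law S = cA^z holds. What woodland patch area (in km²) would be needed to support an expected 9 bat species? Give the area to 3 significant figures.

4.56 km²

z = ln(10/3) / ln(6.854/0.06492) = 1.2040 / 4.6594 = 0.2584
c = 3 / 0.06492^0.2584 = 3 / 0.4933 = 6.081
A = (9/6.081)^(1/0.2584) ⇒ ln A = ln(1.48)/0.2584 = 1.5171
A = e^1.5171 ≈ 4.559 km²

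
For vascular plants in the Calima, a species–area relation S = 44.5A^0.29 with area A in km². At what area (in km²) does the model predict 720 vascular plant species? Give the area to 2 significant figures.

720 = 44.5 × A^0.29  ⇒  A^0.29 = 720/44.5 = 16.18
ln A = ln(16.18) / 0.29 = 2.7838 / 0.29 = 9.5992
A = e^9.5992 ≈ 14753 km²

15000 km²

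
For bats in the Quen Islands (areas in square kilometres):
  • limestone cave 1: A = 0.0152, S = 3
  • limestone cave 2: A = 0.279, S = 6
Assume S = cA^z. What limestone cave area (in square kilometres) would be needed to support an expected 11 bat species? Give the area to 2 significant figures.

3.6 square kilometres

z = ln(6/3) / ln(0.279/0.0152) = 0.6931 / 2.9099 = 0.2382
c = 3 / 0.0152^0.2382 = 3 / 0.3689 = 8.132
A = (11/8.132)^(1/0.2382) ⇒ ln A = ln(1.353)/0.2382 = 1.2681
A = e^1.2681 ≈ 3.554 square kilometres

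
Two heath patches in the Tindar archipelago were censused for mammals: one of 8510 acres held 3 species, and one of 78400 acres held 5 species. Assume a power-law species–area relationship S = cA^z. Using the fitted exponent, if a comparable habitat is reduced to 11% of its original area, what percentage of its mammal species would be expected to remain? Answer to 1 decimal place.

60.2%

z = ln(5/3) / ln(78400/8510) = 0.5108 / 2.2206 = 0.2300
S_new/S_old = (A_new/A_old)^z = 0.11^0.2300 = exp(0.2300 × -2.2073) = 0.6018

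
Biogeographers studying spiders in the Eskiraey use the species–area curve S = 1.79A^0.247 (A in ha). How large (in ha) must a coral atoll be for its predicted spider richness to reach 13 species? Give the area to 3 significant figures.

13 = 1.79 × A^0.247  ⇒  A^0.247 = 13/1.79 = 7.263
ln A = ln(7.263) / 0.247 = 1.9827 / 0.247 = 8.0273
A = e^8.0273 ≈ 3063 ha

3060 ha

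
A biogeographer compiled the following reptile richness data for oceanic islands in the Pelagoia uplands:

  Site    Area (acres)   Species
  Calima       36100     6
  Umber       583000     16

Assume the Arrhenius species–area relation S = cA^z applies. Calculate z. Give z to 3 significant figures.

Taking logs: ln S = ln c + z ln A, so z = (ln S₂ − ln S₁)/(ln A₂ − ln A₁).
z = ln(16/6) / ln(583000/36100) = ln(2.667) / ln(16.15) = 0.9808 / 2.7819 = 0.3526

0.353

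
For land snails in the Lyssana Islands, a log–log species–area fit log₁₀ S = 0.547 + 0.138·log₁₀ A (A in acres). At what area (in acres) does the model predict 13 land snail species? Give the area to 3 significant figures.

13 = 3.524 × A^0.138  ⇒  A^0.138 = 13/3.524 = 3.689
ln A = ln(3.689) / 0.138 = 1.3054 / 0.138 = 9.4597
A = e^9.4597 ≈ 12832 acres

12800 acres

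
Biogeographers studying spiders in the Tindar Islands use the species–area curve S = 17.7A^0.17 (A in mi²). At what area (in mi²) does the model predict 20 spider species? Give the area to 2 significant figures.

20 = 17.7 × A^0.17  ⇒  A^0.17 = 20/17.7 = 1.13
ln A = ln(1.13) / 0.17 = 0.1222 / 0.17 = 0.7186
A = e^0.7186 ≈ 2.052 mi²

2.1 mi²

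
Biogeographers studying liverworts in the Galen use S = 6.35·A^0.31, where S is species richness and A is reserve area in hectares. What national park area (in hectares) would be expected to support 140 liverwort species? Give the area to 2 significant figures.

140 = 6.35 × A^0.31  ⇒  A^0.31 = 140/6.35 = 22.05
ln A = ln(22.05) / 0.31 = 3.0932 / 0.31 = 9.9780
A = e^9.9780 ≈ 21548 hectares

22000 hectares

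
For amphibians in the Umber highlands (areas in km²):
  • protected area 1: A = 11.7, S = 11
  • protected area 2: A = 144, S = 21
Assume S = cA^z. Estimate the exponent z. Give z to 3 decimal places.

0.258

Taking logs: ln S = ln c + z ln A, so z = (ln S₂ − ln S₁)/(ln A₂ − ln A₁).
z = ln(21/11) / ln(144/11.7) = ln(1.909) / ln(12.31) = 0.6466 / 2.5102 = 0.2576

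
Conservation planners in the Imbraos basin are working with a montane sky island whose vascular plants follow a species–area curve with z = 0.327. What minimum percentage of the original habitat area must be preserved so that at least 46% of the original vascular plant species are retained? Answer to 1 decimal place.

Need (A_new/A_old)^0.327 = 0.46, so A_new/A_old = 0.46^(1/0.327) = 0.46^3.058
ln(A_new/A_old) = ln 0.46 / 0.327 = -0.7765 / 0.327 = -2.3747
A_new/A_old = e^-2.3747 ≈ 0.09304

9.3%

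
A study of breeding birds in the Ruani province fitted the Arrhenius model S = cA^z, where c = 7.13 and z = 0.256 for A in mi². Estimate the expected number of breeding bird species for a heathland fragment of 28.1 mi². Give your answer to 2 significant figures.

17

S = 7.13 × 28.1^0.256
ln S = ln 7.13 + 0.256 × ln 28.1 = 1.9643 + 0.256 × 3.3358 = 2.8183
S = e^2.8183 ≈ 16.75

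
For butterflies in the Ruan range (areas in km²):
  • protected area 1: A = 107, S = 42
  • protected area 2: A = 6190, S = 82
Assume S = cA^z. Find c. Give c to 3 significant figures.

z = ln(S₂/S₁) / ln(A₂/A₁) = ln(82/42) / ln(6190/107) = 0.6690 / 4.0579 = 0.1649
c = S₁ / A₁^z = 42 / 107^0.1649 = 42 / 2.161 = 19.44

19.4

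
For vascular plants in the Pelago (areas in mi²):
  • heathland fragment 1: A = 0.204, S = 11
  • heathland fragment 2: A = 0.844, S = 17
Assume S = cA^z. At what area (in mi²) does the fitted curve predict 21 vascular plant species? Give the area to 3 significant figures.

1.68 mi²

z = ln(17/11) / ln(0.844/0.204) = 0.4353 / 1.4200 = 0.3066
c = 11 / 0.204^0.3066 = 11 / 0.6143 = 17.91
A = (21/17.91)^(1/0.3066) ⇒ ln A = ln(1.173)/0.3066 = 0.5197
A = e^0.5197 ≈ 1.682 mi²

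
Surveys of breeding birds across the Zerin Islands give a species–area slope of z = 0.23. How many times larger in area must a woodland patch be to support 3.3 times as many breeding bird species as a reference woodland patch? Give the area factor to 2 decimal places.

(A₂/A₁)^0.23 = 3.3, so A₂/A₁ = 3.3^(1/0.23) = 3.3^4.348
ln(A₂/A₁) = ln 3.3 / 0.23 = 1.1939 / 0.23 = 5.1910
A₂/A₁ = e^5.1910 ≈ 179.6

179.64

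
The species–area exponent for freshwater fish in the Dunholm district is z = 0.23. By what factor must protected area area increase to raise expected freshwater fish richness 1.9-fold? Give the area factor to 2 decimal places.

16.29

(A₂/A₁)^0.23 = 1.9, so A₂/A₁ = 1.9^(1/0.23) = 1.9^4.348
ln(A₂/A₁) = ln 1.9 / 0.23 = 0.6419 / 0.23 = 2.7907
A₂/A₁ = e^2.7907 ≈ 16.29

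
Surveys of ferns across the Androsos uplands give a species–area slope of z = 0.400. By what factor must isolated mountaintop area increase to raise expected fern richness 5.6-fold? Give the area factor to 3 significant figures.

74.2

(A₂/A₁)^0.4 = 5.6, so A₂/A₁ = 5.6^(1/0.4) = 5.6^2.5
ln(A₂/A₁) = ln 5.6 / 0.4 = 1.7228 / 0.4 = 4.3069
A₂/A₁ = e^4.3069 ≈ 74.21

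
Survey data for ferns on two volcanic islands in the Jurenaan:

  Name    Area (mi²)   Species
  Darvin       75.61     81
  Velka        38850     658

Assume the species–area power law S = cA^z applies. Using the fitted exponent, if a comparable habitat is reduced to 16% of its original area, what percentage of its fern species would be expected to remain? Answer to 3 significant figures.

54.1%

z = ln(658/81) / ln(38850/75.61) = 2.0948 / 6.2419 = 0.3356
S_new/S_old = (A_new/A_old)^z = 0.16^0.3356 = exp(0.3356 × -1.8326) = 0.5406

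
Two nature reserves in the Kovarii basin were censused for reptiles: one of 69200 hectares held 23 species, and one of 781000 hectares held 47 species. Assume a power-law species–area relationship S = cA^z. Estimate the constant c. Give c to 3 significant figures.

z = ln(S₂/S₁) / ln(A₂/A₁) = ln(47/23) / ln(781000/69200) = 0.7147 / 2.4236 = 0.2949
c = S₁ / A₁^z = 23 / 69200^0.2949 = 23 / 26.74 = 0.86

0.860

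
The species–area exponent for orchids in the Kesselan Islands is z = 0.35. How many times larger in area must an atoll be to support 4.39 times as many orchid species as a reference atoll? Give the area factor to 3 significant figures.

(A₂/A₁)^0.35 = 4.39, so A₂/A₁ = 4.39^(1/0.35) = 4.39^2.857
ln(A₂/A₁) = ln 4.39 / 0.35 = 1.4793 / 0.35 = 4.2267
A₂/A₁ = e^4.2267 ≈ 68.49

68.5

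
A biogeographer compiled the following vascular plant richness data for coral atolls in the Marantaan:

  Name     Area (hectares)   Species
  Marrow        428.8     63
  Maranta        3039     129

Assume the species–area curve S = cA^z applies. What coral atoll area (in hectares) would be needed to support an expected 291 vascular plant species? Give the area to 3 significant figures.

z = ln(129/63) / ln(3039/428.8) = 0.7167 / 1.9583 = 0.3660
c = 63 / 428.8^0.3660 = 63 / 9.19 = 6.855
A = (291/6.855)^(1/0.3660) ⇒ ln A = ln(42.45)/0.3660 = 10.2422
A = e^10.2422 ≈ 28062 hectares

28100 hectares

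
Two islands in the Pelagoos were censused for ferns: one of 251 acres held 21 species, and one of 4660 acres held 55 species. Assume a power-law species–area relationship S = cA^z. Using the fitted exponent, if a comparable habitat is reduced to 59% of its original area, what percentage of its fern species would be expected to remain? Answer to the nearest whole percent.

z = ln(55/21) / ln(4660/251) = 0.9628 / 2.9213 = 0.3296
S_new/S_old = (A_new/A_old)^z = 0.59^0.3296 = exp(0.3296 × -0.5276) = 0.8404

84%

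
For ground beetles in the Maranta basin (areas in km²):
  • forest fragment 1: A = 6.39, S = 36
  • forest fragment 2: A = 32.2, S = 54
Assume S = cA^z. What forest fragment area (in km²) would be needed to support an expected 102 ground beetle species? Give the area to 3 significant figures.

407 km²

z = ln(54/36) / ln(32.2/6.39) = 0.4055 / 1.6172 = 0.2507
c = 36 / 6.39^0.2507 = 36 / 1.592 = 22.61
A = (102/22.61)^(1/0.2507) ⇒ ln A = ln(4.511)/0.2507 = 6.0087
A = e^6.0087 ≈ 406.9 km²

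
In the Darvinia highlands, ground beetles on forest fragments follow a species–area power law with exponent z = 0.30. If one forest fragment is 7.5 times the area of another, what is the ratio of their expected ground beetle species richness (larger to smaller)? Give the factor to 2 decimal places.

1.83

S₂/S₁ = (A₂/A₁)^z = 7.5^0.3
ln(S₂/S₁) = 0.3 × ln 7.5 = 0.3 × 2.0149 = 0.6045
S₂/S₁ = e^0.6045 ≈ 1.83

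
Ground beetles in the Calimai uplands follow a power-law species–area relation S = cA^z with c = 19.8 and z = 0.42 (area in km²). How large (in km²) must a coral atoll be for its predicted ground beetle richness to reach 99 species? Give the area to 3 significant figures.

99 = 19.8 × A^0.42  ⇒  A^0.42 = 99/19.8 = 5
ln A = ln(5) / 0.42 = 1.6094 / 0.42 = 3.8320
A = e^3.8320 ≈ 46.15 km²

46.2 km²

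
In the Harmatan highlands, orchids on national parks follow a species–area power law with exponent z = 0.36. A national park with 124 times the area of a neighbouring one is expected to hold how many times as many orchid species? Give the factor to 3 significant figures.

5.67

S₂/S₁ = (A₂/A₁)^z = 124^0.36
ln(S₂/S₁) = 0.36 × ln 124 = 0.36 × 4.8203 = 1.7353
S₂/S₁ = e^1.7353 ≈ 5.671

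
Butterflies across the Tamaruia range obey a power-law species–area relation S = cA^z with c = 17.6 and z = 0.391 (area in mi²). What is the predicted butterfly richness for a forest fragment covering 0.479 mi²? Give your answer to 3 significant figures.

S = 17.6 × 0.479^0.391
ln S = ln 17.6 + 0.391 × ln 0.479 = 2.8679 + 0.391 × -0.7361 = 2.5801
S = e^2.5801 ≈ 13.2

13.2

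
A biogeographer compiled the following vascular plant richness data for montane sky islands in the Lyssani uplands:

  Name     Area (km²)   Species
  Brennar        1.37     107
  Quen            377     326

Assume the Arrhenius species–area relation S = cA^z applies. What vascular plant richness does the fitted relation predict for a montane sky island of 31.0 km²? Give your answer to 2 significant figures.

200

z = ln(326/107) / ln(377/1.37) = 1.1141 / 5.6174 = 0.1983
c = 107 / 1.37^0.1983 = 107 / 1.064 = 100.5
S₃ = 100.5 × 31^0.1983 = 100.5 × 1.976 ≈ 198.6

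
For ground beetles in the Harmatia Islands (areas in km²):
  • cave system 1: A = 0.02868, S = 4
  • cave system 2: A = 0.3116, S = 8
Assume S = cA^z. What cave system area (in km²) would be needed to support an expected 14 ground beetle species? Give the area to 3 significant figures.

2.14 km²

z = ln(8/4) / ln(0.3116/0.02868) = 0.6931 / 2.3855 = 0.2906
c = 4 / 0.02868^0.2906 = 4 / 0.3563 = 11.23
A = (14/11.23)^(1/0.2906) ⇒ ln A = ln(1.247)/0.2906 = 0.7599
A = e^0.7599 ≈ 2.138 km²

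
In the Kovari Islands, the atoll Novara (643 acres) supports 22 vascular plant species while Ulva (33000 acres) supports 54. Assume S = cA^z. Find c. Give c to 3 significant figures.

z = ln(S₂/S₁) / ln(A₂/A₁) = ln(54/22) / ln(33000/643) = 0.8979 / 3.9381 = 0.2280
c = S₁ / A₁^z = 22 / 643^0.2280 = 22 / 4.368 = 5.036

5.04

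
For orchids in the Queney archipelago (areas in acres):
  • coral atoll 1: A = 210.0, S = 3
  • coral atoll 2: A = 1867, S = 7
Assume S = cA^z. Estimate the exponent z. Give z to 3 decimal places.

0.388

Taking logs: ln S = ln c + z ln A, so z = (ln S₂ − ln S₁)/(ln A₂ − ln A₁).
z = ln(7/3) / ln(1867/210) = ln(2.333) / ln(8.89) = 0.8473 / 2.1850 = 0.3878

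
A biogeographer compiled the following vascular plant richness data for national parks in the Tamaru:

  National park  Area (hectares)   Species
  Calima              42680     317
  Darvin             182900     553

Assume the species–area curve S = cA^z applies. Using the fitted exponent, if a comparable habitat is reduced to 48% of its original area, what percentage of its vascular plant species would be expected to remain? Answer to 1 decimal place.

75.5%

z = ln(553/317) / ln(182900/42680) = 0.5565 / 1.4552 = 0.3824
S_new/S_old = (A_new/A_old)^z = 0.48^0.3824 = exp(0.3824 × -0.7340) = 0.7553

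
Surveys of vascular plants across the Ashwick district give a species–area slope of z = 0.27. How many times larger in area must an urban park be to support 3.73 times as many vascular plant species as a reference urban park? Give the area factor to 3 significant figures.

131

(A₂/A₁)^0.27 = 3.73, so A₂/A₁ = 3.73^(1/0.27) = 3.73^3.704
ln(A₂/A₁) = ln 3.73 / 0.27 = 1.3164 / 0.27 = 4.8756
A₂/A₁ = e^4.8756 ≈ 131.1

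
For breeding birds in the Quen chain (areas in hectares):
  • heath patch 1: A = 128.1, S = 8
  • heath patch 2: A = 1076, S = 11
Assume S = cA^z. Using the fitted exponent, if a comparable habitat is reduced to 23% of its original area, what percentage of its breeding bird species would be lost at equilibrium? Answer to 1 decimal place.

z = ln(11/8) / ln(1076/128.1) = 0.3185 / 2.1282 = 0.1496
S_new/S_old = (A_new/A_old)^z = 0.23^0.1496 = exp(0.1496 × -1.4697) = 0.8026
Fraction lost = 1 − 0.8026 = 0.1974

19.7%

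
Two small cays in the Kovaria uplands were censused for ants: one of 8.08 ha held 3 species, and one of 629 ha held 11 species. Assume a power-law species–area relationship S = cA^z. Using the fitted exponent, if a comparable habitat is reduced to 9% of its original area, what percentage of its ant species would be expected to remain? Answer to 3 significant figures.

48.8%

z = ln(11/3) / ln(629/8.08) = 1.2993 / 4.3547 = 0.2984
S_new/S_old = (A_new/A_old)^z = 0.09^0.2984 = exp(0.2984 × -2.4079) = 0.4875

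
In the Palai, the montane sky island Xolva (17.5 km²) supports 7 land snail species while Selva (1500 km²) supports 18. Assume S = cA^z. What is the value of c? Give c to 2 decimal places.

3.81

z = ln(S₂/S₁) / ln(A₂/A₁) = ln(18/7) / ln(1500/17.5) = 0.9445 / 4.4510 = 0.2122
c = S₁ / A₁^z = 7 / 17.5^0.2122 = 7 / 1.836 = 3.814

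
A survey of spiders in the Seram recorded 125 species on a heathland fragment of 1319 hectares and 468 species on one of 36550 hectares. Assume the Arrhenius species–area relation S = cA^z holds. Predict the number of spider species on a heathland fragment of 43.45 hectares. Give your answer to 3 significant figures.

z = ln(468/125) / ln(36550/1319) = 1.3202 / 3.3218 = 0.3974
c = 125 / 1319^0.3974 = 125 / 17.38 = 7.192
S₃ = 7.192 × 43.45^0.3974 = 7.192 × 4.477 ≈ 32.2

32.2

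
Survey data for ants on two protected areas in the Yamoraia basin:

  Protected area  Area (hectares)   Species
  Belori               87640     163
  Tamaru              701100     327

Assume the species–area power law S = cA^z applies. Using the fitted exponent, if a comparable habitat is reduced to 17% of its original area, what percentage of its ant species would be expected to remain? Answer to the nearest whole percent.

55%

z = ln(327/163) / ln(701100/87640) = 0.6962 / 2.0794 = 0.3348
S_new/S_old = (A_new/A_old)^z = 0.17^0.3348 = exp(0.3348 × -1.7720) = 0.5525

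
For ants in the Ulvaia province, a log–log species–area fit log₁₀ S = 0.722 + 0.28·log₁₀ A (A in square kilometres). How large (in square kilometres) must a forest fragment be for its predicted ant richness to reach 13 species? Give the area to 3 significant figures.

25.1 square kilometres

13 = 5.272 × A^0.28  ⇒  A^0.28 = 13/5.272 = 2.466
ln A = ln(2.466) / 0.28 = 0.9025 / 0.28 = 3.2232
A = e^3.2232 ≈ 25.11 square kilometres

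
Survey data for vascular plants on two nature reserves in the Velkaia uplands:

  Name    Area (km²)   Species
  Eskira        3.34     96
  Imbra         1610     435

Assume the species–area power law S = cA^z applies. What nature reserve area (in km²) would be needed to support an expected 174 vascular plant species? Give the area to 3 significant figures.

38.0 km²

z = ln(435/96) / ln(1610/3.34) = 1.5110 / 6.1780 = 0.2446
c = 96 / 3.34^0.2446 = 96 / 1.343 = 71.48
A = (174/71.48)^(1/0.2446) ⇒ ln A = ln(2.434)/0.2446 = 3.6376
A = e^3.6376 ≈ 38 km²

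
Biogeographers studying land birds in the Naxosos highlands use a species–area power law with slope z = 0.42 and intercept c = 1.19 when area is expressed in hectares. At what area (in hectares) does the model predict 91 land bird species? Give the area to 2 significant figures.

31000 hectares

91 = 1.19 × A^0.42  ⇒  A^0.42 = 91/1.19 = 76.47
ln A = ln(76.47) / 0.42 = 4.3369 / 0.42 = 10.3260
A = e^10.3260 ≈ 30515 hectares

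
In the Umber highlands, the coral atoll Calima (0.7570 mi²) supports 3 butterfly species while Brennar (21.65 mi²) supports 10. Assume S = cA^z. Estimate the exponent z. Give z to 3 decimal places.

Taking logs: ln S = ln c + z ln A, so z = (ln S₂ − ln S₁)/(ln A₂ − ln A₁).
z = ln(10/3) / ln(21.65/0.757) = ln(3.333) / ln(28.6) = 1.2040 / 3.3534 = 0.3590

0.359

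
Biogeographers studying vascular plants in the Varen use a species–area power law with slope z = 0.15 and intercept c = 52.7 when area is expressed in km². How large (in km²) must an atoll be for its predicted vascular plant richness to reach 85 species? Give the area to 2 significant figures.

85 = 52.7 × A^0.15  ⇒  A^0.15 = 85/52.7 = 1.613
ln A = ln(1.613) / 0.15 = 0.4780 / 0.15 = 3.1869
A = e^3.1869 ≈ 24.21 km²

24 km²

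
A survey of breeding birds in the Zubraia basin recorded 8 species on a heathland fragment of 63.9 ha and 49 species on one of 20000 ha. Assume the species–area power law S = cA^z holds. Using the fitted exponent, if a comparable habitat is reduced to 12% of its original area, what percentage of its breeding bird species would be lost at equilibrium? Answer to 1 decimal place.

z = ln(49/8) / ln(20000/63.9) = 1.8124 / 5.7462 = 0.3154
S_new/S_old = (A_new/A_old)^z = 0.12^0.3154 = exp(0.3154 × -2.1203) = 0.5124
Fraction lost = 1 − 0.5124 = 0.4876

48.8%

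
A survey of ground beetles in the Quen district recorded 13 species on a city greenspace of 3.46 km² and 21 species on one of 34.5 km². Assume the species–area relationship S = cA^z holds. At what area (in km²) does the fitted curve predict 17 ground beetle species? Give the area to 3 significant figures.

12.5 km²

z = ln(21/13) / ln(34.5/3.46) = 0.4796 / 2.2997 = 0.2085
c = 13 / 3.46^0.2085 = 13 / 1.295 = 10.04
A = (17/10.04)^(1/0.2085) ⇒ ln A = ln(1.694)/0.2085 = 2.5277
A = e^2.5277 ≈ 12.52 km²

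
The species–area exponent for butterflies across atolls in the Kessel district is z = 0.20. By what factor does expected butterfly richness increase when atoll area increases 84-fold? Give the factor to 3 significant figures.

2.43

S₂/S₁ = (A₂/A₁)^z = 84^0.2
ln(S₂/S₁) = 0.2 × ln 84 = 0.2 × 4.4308 = 0.8862
S₂/S₁ = e^0.8862 ≈ 2.426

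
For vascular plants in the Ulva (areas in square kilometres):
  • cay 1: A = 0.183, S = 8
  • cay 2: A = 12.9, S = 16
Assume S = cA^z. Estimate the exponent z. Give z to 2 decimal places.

Taking logs: ln S = ln c + z ln A, so z = (ln S₂ − ln S₁)/(ln A₂ − ln A₁).
z = ln(16/8) / ln(12.9/0.183) = ln(2) / ln(70.49) = 0.6931 / 4.2555 = 0.1629

0.16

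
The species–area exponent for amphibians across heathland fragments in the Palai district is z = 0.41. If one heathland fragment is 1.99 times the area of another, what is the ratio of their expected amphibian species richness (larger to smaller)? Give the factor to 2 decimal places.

S₂/S₁ = (A₂/A₁)^z = 1.99^0.41
ln(S₂/S₁) = 0.41 × ln 1.99 = 0.41 × 0.6881 = 0.2821
S₂/S₁ = e^0.2821 ≈ 1.326

1.33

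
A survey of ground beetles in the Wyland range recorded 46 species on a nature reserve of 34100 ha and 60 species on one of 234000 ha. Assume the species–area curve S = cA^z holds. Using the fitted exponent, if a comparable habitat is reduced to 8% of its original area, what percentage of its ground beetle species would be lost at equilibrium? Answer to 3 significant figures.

z = ln(60/46) / ln(234000/34100) = 0.2657 / 1.9260 = 0.1380
S_new/S_old = (A_new/A_old)^z = 0.08^0.1380 = exp(0.1380 × -2.5257) = 0.7058
Fraction lost = 1 − 0.7058 = 0.2942

29.4%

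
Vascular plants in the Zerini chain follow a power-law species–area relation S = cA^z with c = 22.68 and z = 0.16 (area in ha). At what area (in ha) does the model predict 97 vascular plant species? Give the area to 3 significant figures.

8800 ha

97 = 22.68 × A^0.16  ⇒  A^0.16 = 97/22.68 = 4.277
ln A = ln(4.277) / 0.16 = 1.4532 / 0.16 = 9.0827
A = e^9.0827 ≈ 8801 ha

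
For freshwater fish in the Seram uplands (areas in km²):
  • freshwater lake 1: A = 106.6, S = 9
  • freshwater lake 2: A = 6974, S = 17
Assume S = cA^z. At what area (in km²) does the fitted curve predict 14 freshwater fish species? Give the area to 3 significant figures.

1950 km²

z = ln(17/9) / ln(6974/106.6) = 0.6360 / 4.1809 = 0.1521
c = 9 / 106.6^0.1521 = 9 / 2.035 = 4.424
A = (14/4.424)^(1/0.1521) ⇒ ln A = ln(3.165)/0.1521 = 7.5736
A = e^7.5736 ≈ 1946 km²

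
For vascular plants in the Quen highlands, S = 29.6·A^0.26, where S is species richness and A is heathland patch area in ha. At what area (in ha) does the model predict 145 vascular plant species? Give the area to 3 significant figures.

145 = 29.6 × A^0.26  ⇒  A^0.26 = 145/29.6 = 4.899
ln A = ln(4.899) / 0.26 = 1.5890 / 0.26 = 6.1114
A = e^6.1114 ≈ 451 ha

451 ha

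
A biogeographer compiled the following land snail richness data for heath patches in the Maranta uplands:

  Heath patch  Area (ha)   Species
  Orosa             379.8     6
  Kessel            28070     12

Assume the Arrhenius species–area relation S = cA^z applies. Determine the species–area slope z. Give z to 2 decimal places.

Taking logs: ln S = ln c + z ln A, so z = (ln S₂ − ln S₁)/(ln A₂ − ln A₁).
z = ln(12/6) / ln(28070/379.8) = ln(2) / ln(73.91) = 0.6931 / 4.3028 = 0.1611

0.16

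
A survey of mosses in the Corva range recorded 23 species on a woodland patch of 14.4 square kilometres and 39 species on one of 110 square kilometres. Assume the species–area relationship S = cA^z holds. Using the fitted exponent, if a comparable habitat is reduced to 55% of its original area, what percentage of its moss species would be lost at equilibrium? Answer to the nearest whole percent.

14%

z = ln(39/23) / ln(110/14.4) = 0.5281 / 2.0333 = 0.2597
S_new/S_old = (A_new/A_old)^z = 0.55^0.2597 = exp(0.2597 × -0.5978) = 0.8562
Fraction lost = 1 − 0.8562 = 0.1438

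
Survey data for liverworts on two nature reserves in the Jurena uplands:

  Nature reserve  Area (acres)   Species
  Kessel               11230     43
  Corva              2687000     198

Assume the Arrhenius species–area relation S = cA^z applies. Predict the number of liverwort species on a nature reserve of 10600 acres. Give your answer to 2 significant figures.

z = ln(198/43) / ln(2687000/11230) = 1.5271 / 5.4776 = 0.2788
c = 43 / 11230^0.2788 = 43 / 13.46 = 3.194
S₃ = 3.194 × 10600^0.2788 = 3.194 × 13.25 ≈ 42.31

42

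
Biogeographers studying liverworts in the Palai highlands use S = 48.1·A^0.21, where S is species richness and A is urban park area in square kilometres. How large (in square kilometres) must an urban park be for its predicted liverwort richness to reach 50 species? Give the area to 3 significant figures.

50 = 48.1 × A^0.21  ⇒  A^0.21 = 50/48.1 = 1.04
ln A = ln(1.04) / 0.21 = 0.0387 / 0.21 = 0.1845
A = e^0.1845 ≈ 1.203 square kilometres

1.20 square kilometres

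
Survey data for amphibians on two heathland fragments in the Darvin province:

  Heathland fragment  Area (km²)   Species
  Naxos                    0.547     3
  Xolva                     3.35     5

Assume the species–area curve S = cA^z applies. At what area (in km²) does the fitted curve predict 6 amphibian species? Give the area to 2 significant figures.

z = ln(5/3) / ln(3.35/0.547) = 0.5108 / 1.8123 = 0.2819
c = 3 / 0.547^0.2819 = 3 / 0.8436 = 3.556
A = (6/3.556)^(1/0.2819) ⇒ ln A = ln(1.687)/0.2819 = 1.8558
A = e^1.8558 ≈ 6.397 km²

6.4 km²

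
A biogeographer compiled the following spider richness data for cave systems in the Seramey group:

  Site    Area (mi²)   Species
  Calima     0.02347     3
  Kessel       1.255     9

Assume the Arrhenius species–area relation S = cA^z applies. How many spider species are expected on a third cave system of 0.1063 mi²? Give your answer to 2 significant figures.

z = ln(9/3) / ln(1.255/0.02347) = 1.0986 / 3.9792 = 0.2761
c = 3 / 0.02347^0.2761 = 3 / 0.3549 = 8.453
S₃ = 8.453 × 0.1063^0.2761 = 8.453 × 0.5386 ≈ 4.552

4.6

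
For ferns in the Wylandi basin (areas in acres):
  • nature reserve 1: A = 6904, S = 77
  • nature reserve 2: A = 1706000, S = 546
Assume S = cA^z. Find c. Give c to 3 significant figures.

z = ln(S₂/S₁) / ln(A₂/A₁) = ln(546/77) / ln(1706000/6904) = 1.9588 / 5.5098 = 0.3555
c = S₁ / A₁^z = 77 / 6904^0.3555 = 77 / 23.17 = 3.324

3.32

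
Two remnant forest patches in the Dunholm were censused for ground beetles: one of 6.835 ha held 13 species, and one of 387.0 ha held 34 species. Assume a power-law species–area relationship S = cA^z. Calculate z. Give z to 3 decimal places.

Taking logs: ln S = ln c + z ln A, so z = (ln S₂ − ln S₁)/(ln A₂ − ln A₁).
z = ln(34/13) / ln(387/6.835) = ln(2.615) / ln(56.62) = 0.9614 / 4.0364 = 0.2382

0.238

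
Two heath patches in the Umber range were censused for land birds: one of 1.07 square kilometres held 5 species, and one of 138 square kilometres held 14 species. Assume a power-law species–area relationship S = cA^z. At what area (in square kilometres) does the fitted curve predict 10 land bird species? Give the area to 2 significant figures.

z = ln(14/5) / ln(138/1.07) = 1.0296 / 4.8596 = 0.2119
c = 5 / 1.07^0.2119 = 5 / 1.014 = 4.929
A = (10/4.929)^(1/0.2119) ⇒ ln A = ln(2.029)/0.2119 = 3.3392
A = e^3.3392 ≈ 28.2 square kilometres

28 square kilometres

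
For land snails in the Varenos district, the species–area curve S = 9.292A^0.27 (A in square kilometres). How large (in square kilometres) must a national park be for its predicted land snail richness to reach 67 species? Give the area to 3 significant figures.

67 = 9.292 × A^0.27  ⇒  A^0.27 = 67/9.292 = 7.211
ln A = ln(7.211) / 0.27 = 1.9755 / 0.27 = 7.3168
A = e^7.3168 ≈ 1505 square kilometres

1510 square kilometres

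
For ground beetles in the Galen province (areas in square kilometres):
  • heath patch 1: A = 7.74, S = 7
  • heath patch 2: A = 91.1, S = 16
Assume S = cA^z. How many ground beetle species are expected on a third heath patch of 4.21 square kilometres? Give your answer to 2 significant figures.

z = ln(16/7) / ln(91.1/7.74) = 0.8267 / 2.4656 = 0.3353
c = 7 / 7.74^0.3353 = 7 / 1.986 = 3.525
S₃ = 3.525 × 4.21^0.3353 = 3.525 × 1.619 ≈ 5.707

5.7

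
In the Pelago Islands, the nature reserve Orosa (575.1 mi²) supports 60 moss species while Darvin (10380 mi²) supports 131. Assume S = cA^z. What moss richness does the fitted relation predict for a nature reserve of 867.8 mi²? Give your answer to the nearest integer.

z = ln(131/60) / ln(10380/575.1) = 0.7809 / 2.8931 = 0.2699
c = 60 / 575.1^0.2699 = 60 / 5.557 = 10.8
S₃ = 10.8 × 867.8^0.2699 = 10.8 × 6.21 ≈ 67.05

67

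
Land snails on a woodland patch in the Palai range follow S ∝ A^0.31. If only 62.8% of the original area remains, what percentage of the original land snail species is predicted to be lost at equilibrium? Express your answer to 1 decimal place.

S_new/S_old = (A_new/A_old)^z = 0.628^0.31
= exp(0.31 × ln 0.628) = exp(0.31 × -0.4652) = exp(-0.1442) ≈ 0.8657
Fraction lost = 1 − 0.8657 = 0.1343

13.4%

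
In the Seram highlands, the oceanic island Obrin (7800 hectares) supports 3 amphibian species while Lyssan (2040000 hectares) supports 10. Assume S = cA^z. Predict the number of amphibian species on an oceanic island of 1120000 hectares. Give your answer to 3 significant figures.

z = ln(10/3) / ln(2040000/7800) = 1.2040 / 5.5666 = 0.2163
c = 3 / 7800^0.2163 = 3 / 6.947 = 0.4318
S₃ = 0.4318 × 1120000^0.2163 = 0.4318 × 20.34 ≈ 8.784

8.78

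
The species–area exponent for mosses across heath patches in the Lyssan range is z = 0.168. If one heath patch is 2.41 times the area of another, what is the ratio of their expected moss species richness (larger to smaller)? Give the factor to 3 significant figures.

1.16

S₂/S₁ = (A₂/A₁)^z = 2.41^0.168
ln(S₂/S₁) = 0.168 × ln 2.41 = 0.168 × 0.8796 = 0.1478
S₂/S₁ = e^0.1478 ≈ 1.159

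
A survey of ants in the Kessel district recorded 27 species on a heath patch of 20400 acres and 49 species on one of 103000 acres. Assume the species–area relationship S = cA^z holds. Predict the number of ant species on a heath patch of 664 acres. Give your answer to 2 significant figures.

7.7

z = ln(49/27) / ln(103000/20400) = 0.5960 / 1.6192 = 0.3681
c = 27 / 20400^0.3681 = 27 / 38.57 = 0.7
S₃ = 0.7 × 664^0.3681 = 0.7 × 10.93 ≈ 7.654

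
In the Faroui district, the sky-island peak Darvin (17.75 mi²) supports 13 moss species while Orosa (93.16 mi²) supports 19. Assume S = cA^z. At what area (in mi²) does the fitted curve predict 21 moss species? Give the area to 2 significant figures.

140 mi²

z = ln(19/13) / ln(93.16/17.75) = 0.3795 / 1.6579 = 0.2289
c = 13 / 17.75^0.2289 = 13 / 1.932 = 6.73
A = (21/6.73)^(1/0.2289) ⇒ ln A = ln(3.12)/0.2289 = 4.9716
A = e^4.9716 ≈ 144.3 mi²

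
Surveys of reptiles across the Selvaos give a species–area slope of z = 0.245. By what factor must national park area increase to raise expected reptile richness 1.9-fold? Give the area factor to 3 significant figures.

13.7

(A₂/A₁)^0.245 = 1.9, so A₂/A₁ = 1.9^(1/0.245) = 1.9^4.082
ln(A₂/A₁) = ln 1.9 / 0.245 = 0.6419 / 0.245 = 2.6198
A₂/A₁ = e^2.6198 ≈ 13.73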